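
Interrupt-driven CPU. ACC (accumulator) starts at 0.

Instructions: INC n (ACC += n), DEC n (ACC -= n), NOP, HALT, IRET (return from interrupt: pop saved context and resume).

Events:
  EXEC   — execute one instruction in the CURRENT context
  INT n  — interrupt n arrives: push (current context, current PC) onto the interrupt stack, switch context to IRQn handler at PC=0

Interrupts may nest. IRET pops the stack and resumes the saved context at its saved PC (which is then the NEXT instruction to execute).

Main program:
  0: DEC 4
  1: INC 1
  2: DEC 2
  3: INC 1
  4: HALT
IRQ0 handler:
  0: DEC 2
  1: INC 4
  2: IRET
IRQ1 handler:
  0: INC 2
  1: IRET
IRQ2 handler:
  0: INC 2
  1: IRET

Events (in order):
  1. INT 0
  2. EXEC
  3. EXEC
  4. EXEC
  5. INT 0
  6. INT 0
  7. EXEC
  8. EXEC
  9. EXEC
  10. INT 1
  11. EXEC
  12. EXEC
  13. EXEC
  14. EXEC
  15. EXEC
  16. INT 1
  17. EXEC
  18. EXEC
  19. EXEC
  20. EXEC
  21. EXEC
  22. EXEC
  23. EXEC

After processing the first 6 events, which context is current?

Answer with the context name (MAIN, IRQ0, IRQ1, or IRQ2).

Answer: IRQ0

Derivation:
Event 1 (INT 0): INT 0 arrives: push (MAIN, PC=0), enter IRQ0 at PC=0 (depth now 1)
Event 2 (EXEC): [IRQ0] PC=0: DEC 2 -> ACC=-2
Event 3 (EXEC): [IRQ0] PC=1: INC 4 -> ACC=2
Event 4 (EXEC): [IRQ0] PC=2: IRET -> resume MAIN at PC=0 (depth now 0)
Event 5 (INT 0): INT 0 arrives: push (MAIN, PC=0), enter IRQ0 at PC=0 (depth now 1)
Event 6 (INT 0): INT 0 arrives: push (IRQ0, PC=0), enter IRQ0 at PC=0 (depth now 2)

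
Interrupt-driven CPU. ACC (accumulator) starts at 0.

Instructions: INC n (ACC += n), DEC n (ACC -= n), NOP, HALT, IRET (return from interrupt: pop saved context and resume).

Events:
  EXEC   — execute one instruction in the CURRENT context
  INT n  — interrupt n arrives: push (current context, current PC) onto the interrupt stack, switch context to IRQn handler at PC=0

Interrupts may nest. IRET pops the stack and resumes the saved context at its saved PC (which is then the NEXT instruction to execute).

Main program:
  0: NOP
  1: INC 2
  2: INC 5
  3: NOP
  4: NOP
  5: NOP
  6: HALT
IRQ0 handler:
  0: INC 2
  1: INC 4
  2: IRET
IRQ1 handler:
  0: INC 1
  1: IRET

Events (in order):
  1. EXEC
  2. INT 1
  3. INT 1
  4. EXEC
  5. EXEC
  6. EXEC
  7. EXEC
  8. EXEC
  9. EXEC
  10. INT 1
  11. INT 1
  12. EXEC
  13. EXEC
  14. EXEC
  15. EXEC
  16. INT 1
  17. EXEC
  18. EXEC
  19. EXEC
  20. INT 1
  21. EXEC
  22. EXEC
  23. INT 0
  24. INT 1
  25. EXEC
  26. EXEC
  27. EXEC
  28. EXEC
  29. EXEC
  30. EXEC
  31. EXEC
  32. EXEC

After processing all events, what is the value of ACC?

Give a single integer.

Answer: 20

Derivation:
Event 1 (EXEC): [MAIN] PC=0: NOP
Event 2 (INT 1): INT 1 arrives: push (MAIN, PC=1), enter IRQ1 at PC=0 (depth now 1)
Event 3 (INT 1): INT 1 arrives: push (IRQ1, PC=0), enter IRQ1 at PC=0 (depth now 2)
Event 4 (EXEC): [IRQ1] PC=0: INC 1 -> ACC=1
Event 5 (EXEC): [IRQ1] PC=1: IRET -> resume IRQ1 at PC=0 (depth now 1)
Event 6 (EXEC): [IRQ1] PC=0: INC 1 -> ACC=2
Event 7 (EXEC): [IRQ1] PC=1: IRET -> resume MAIN at PC=1 (depth now 0)
Event 8 (EXEC): [MAIN] PC=1: INC 2 -> ACC=4
Event 9 (EXEC): [MAIN] PC=2: INC 5 -> ACC=9
Event 10 (INT 1): INT 1 arrives: push (MAIN, PC=3), enter IRQ1 at PC=0 (depth now 1)
Event 11 (INT 1): INT 1 arrives: push (IRQ1, PC=0), enter IRQ1 at PC=0 (depth now 2)
Event 12 (EXEC): [IRQ1] PC=0: INC 1 -> ACC=10
Event 13 (EXEC): [IRQ1] PC=1: IRET -> resume IRQ1 at PC=0 (depth now 1)
Event 14 (EXEC): [IRQ1] PC=0: INC 1 -> ACC=11
Event 15 (EXEC): [IRQ1] PC=1: IRET -> resume MAIN at PC=3 (depth now 0)
Event 16 (INT 1): INT 1 arrives: push (MAIN, PC=3), enter IRQ1 at PC=0 (depth now 1)
Event 17 (EXEC): [IRQ1] PC=0: INC 1 -> ACC=12
Event 18 (EXEC): [IRQ1] PC=1: IRET -> resume MAIN at PC=3 (depth now 0)
Event 19 (EXEC): [MAIN] PC=3: NOP
Event 20 (INT 1): INT 1 arrives: push (MAIN, PC=4), enter IRQ1 at PC=0 (depth now 1)
Event 21 (EXEC): [IRQ1] PC=0: INC 1 -> ACC=13
Event 22 (EXEC): [IRQ1] PC=1: IRET -> resume MAIN at PC=4 (depth now 0)
Event 23 (INT 0): INT 0 arrives: push (MAIN, PC=4), enter IRQ0 at PC=0 (depth now 1)
Event 24 (INT 1): INT 1 arrives: push (IRQ0, PC=0), enter IRQ1 at PC=0 (depth now 2)
Event 25 (EXEC): [IRQ1] PC=0: INC 1 -> ACC=14
Event 26 (EXEC): [IRQ1] PC=1: IRET -> resume IRQ0 at PC=0 (depth now 1)
Event 27 (EXEC): [IRQ0] PC=0: INC 2 -> ACC=16
Event 28 (EXEC): [IRQ0] PC=1: INC 4 -> ACC=20
Event 29 (EXEC): [IRQ0] PC=2: IRET -> resume MAIN at PC=4 (depth now 0)
Event 30 (EXEC): [MAIN] PC=4: NOP
Event 31 (EXEC): [MAIN] PC=5: NOP
Event 32 (EXEC): [MAIN] PC=6: HALT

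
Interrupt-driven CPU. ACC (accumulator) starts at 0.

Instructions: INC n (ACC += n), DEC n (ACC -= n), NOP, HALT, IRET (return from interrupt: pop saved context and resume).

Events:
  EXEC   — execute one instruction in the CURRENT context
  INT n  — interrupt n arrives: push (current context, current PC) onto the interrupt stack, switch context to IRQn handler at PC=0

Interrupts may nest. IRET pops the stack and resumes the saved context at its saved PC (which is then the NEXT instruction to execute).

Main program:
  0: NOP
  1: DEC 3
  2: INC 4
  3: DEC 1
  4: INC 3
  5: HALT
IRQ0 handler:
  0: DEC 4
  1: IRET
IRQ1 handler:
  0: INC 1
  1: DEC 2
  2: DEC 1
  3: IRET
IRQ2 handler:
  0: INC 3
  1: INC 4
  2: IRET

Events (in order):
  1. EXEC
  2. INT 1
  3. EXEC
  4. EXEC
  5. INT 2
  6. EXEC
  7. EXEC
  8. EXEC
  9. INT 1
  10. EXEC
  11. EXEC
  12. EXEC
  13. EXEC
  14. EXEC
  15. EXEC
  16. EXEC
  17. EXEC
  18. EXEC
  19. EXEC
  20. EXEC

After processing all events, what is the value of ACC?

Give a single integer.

Event 1 (EXEC): [MAIN] PC=0: NOP
Event 2 (INT 1): INT 1 arrives: push (MAIN, PC=1), enter IRQ1 at PC=0 (depth now 1)
Event 3 (EXEC): [IRQ1] PC=0: INC 1 -> ACC=1
Event 4 (EXEC): [IRQ1] PC=1: DEC 2 -> ACC=-1
Event 5 (INT 2): INT 2 arrives: push (IRQ1, PC=2), enter IRQ2 at PC=0 (depth now 2)
Event 6 (EXEC): [IRQ2] PC=0: INC 3 -> ACC=2
Event 7 (EXEC): [IRQ2] PC=1: INC 4 -> ACC=6
Event 8 (EXEC): [IRQ2] PC=2: IRET -> resume IRQ1 at PC=2 (depth now 1)
Event 9 (INT 1): INT 1 arrives: push (IRQ1, PC=2), enter IRQ1 at PC=0 (depth now 2)
Event 10 (EXEC): [IRQ1] PC=0: INC 1 -> ACC=7
Event 11 (EXEC): [IRQ1] PC=1: DEC 2 -> ACC=5
Event 12 (EXEC): [IRQ1] PC=2: DEC 1 -> ACC=4
Event 13 (EXEC): [IRQ1] PC=3: IRET -> resume IRQ1 at PC=2 (depth now 1)
Event 14 (EXEC): [IRQ1] PC=2: DEC 1 -> ACC=3
Event 15 (EXEC): [IRQ1] PC=3: IRET -> resume MAIN at PC=1 (depth now 0)
Event 16 (EXEC): [MAIN] PC=1: DEC 3 -> ACC=0
Event 17 (EXEC): [MAIN] PC=2: INC 4 -> ACC=4
Event 18 (EXEC): [MAIN] PC=3: DEC 1 -> ACC=3
Event 19 (EXEC): [MAIN] PC=4: INC 3 -> ACC=6
Event 20 (EXEC): [MAIN] PC=5: HALT

Answer: 6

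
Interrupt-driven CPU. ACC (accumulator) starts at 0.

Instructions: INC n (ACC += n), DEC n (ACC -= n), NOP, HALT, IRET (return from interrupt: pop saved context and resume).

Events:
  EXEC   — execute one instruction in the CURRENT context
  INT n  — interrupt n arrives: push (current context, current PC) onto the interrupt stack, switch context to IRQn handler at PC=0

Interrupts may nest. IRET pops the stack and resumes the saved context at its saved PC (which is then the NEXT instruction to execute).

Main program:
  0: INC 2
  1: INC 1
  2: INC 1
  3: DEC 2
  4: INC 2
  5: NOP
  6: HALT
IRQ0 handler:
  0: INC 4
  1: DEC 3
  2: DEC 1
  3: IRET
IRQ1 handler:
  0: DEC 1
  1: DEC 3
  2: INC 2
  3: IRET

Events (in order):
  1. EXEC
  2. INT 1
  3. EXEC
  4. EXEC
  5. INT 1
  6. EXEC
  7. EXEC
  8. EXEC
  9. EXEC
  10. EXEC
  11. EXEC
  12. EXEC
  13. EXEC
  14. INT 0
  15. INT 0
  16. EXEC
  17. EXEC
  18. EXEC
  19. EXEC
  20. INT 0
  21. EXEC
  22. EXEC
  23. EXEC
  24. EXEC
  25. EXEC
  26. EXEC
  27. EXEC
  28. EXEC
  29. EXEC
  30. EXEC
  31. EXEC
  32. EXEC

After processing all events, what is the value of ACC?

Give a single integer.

Answer: 0

Derivation:
Event 1 (EXEC): [MAIN] PC=0: INC 2 -> ACC=2
Event 2 (INT 1): INT 1 arrives: push (MAIN, PC=1), enter IRQ1 at PC=0 (depth now 1)
Event 3 (EXEC): [IRQ1] PC=0: DEC 1 -> ACC=1
Event 4 (EXEC): [IRQ1] PC=1: DEC 3 -> ACC=-2
Event 5 (INT 1): INT 1 arrives: push (IRQ1, PC=2), enter IRQ1 at PC=0 (depth now 2)
Event 6 (EXEC): [IRQ1] PC=0: DEC 1 -> ACC=-3
Event 7 (EXEC): [IRQ1] PC=1: DEC 3 -> ACC=-6
Event 8 (EXEC): [IRQ1] PC=2: INC 2 -> ACC=-4
Event 9 (EXEC): [IRQ1] PC=3: IRET -> resume IRQ1 at PC=2 (depth now 1)
Event 10 (EXEC): [IRQ1] PC=2: INC 2 -> ACC=-2
Event 11 (EXEC): [IRQ1] PC=3: IRET -> resume MAIN at PC=1 (depth now 0)
Event 12 (EXEC): [MAIN] PC=1: INC 1 -> ACC=-1
Event 13 (EXEC): [MAIN] PC=2: INC 1 -> ACC=0
Event 14 (INT 0): INT 0 arrives: push (MAIN, PC=3), enter IRQ0 at PC=0 (depth now 1)
Event 15 (INT 0): INT 0 arrives: push (IRQ0, PC=0), enter IRQ0 at PC=0 (depth now 2)
Event 16 (EXEC): [IRQ0] PC=0: INC 4 -> ACC=4
Event 17 (EXEC): [IRQ0] PC=1: DEC 3 -> ACC=1
Event 18 (EXEC): [IRQ0] PC=2: DEC 1 -> ACC=0
Event 19 (EXEC): [IRQ0] PC=3: IRET -> resume IRQ0 at PC=0 (depth now 1)
Event 20 (INT 0): INT 0 arrives: push (IRQ0, PC=0), enter IRQ0 at PC=0 (depth now 2)
Event 21 (EXEC): [IRQ0] PC=0: INC 4 -> ACC=4
Event 22 (EXEC): [IRQ0] PC=1: DEC 3 -> ACC=1
Event 23 (EXEC): [IRQ0] PC=2: DEC 1 -> ACC=0
Event 24 (EXEC): [IRQ0] PC=3: IRET -> resume IRQ0 at PC=0 (depth now 1)
Event 25 (EXEC): [IRQ0] PC=0: INC 4 -> ACC=4
Event 26 (EXEC): [IRQ0] PC=1: DEC 3 -> ACC=1
Event 27 (EXEC): [IRQ0] PC=2: DEC 1 -> ACC=0
Event 28 (EXEC): [IRQ0] PC=3: IRET -> resume MAIN at PC=3 (depth now 0)
Event 29 (EXEC): [MAIN] PC=3: DEC 2 -> ACC=-2
Event 30 (EXEC): [MAIN] PC=4: INC 2 -> ACC=0
Event 31 (EXEC): [MAIN] PC=5: NOP
Event 32 (EXEC): [MAIN] PC=6: HALT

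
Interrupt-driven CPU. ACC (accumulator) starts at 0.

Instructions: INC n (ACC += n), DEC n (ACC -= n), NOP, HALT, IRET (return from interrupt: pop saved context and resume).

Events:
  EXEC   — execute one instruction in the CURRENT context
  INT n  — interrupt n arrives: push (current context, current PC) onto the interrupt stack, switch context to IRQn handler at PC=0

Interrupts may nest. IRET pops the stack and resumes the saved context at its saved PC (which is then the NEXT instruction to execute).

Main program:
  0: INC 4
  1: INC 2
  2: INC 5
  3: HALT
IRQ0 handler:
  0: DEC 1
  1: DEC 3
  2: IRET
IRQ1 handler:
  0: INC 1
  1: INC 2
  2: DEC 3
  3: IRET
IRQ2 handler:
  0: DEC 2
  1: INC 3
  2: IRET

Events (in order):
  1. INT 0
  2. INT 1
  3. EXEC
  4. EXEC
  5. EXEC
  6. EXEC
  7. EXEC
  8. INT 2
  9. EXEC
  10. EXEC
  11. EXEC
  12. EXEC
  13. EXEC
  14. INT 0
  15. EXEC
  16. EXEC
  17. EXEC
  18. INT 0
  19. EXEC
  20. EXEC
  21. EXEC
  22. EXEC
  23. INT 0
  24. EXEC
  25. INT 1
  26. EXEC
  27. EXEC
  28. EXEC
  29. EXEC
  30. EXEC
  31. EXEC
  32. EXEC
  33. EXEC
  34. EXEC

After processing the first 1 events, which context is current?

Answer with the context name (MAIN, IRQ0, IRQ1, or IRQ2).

Answer: IRQ0

Derivation:
Event 1 (INT 0): INT 0 arrives: push (MAIN, PC=0), enter IRQ0 at PC=0 (depth now 1)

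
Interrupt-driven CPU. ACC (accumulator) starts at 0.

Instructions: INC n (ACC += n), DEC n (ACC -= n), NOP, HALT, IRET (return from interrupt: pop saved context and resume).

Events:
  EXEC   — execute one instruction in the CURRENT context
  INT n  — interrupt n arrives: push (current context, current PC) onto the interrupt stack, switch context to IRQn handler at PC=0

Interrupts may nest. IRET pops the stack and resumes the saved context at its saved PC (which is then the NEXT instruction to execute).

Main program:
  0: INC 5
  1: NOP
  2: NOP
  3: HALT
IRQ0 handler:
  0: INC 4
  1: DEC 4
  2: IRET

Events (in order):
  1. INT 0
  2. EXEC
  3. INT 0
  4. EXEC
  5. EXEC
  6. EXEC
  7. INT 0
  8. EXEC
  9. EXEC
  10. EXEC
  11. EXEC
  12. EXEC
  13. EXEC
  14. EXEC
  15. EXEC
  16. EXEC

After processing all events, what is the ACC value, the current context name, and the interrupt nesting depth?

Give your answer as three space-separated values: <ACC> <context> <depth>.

Answer: 5 MAIN 0

Derivation:
Event 1 (INT 0): INT 0 arrives: push (MAIN, PC=0), enter IRQ0 at PC=0 (depth now 1)
Event 2 (EXEC): [IRQ0] PC=0: INC 4 -> ACC=4
Event 3 (INT 0): INT 0 arrives: push (IRQ0, PC=1), enter IRQ0 at PC=0 (depth now 2)
Event 4 (EXEC): [IRQ0] PC=0: INC 4 -> ACC=8
Event 5 (EXEC): [IRQ0] PC=1: DEC 4 -> ACC=4
Event 6 (EXEC): [IRQ0] PC=2: IRET -> resume IRQ0 at PC=1 (depth now 1)
Event 7 (INT 0): INT 0 arrives: push (IRQ0, PC=1), enter IRQ0 at PC=0 (depth now 2)
Event 8 (EXEC): [IRQ0] PC=0: INC 4 -> ACC=8
Event 9 (EXEC): [IRQ0] PC=1: DEC 4 -> ACC=4
Event 10 (EXEC): [IRQ0] PC=2: IRET -> resume IRQ0 at PC=1 (depth now 1)
Event 11 (EXEC): [IRQ0] PC=1: DEC 4 -> ACC=0
Event 12 (EXEC): [IRQ0] PC=2: IRET -> resume MAIN at PC=0 (depth now 0)
Event 13 (EXEC): [MAIN] PC=0: INC 5 -> ACC=5
Event 14 (EXEC): [MAIN] PC=1: NOP
Event 15 (EXEC): [MAIN] PC=2: NOP
Event 16 (EXEC): [MAIN] PC=3: HALT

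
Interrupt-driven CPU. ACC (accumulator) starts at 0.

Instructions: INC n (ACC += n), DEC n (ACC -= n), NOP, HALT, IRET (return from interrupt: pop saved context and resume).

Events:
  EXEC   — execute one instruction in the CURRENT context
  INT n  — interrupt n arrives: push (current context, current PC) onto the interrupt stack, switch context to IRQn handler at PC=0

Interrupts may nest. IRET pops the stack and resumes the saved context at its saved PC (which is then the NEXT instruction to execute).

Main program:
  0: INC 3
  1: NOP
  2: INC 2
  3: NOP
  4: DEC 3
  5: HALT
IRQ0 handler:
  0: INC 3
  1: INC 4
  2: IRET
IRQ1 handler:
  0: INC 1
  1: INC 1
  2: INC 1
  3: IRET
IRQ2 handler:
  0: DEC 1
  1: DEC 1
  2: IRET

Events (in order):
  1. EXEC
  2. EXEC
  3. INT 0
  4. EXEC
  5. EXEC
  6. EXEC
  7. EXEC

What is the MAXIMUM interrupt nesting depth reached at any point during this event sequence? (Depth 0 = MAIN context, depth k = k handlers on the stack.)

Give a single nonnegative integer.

Answer: 1

Derivation:
Event 1 (EXEC): [MAIN] PC=0: INC 3 -> ACC=3 [depth=0]
Event 2 (EXEC): [MAIN] PC=1: NOP [depth=0]
Event 3 (INT 0): INT 0 arrives: push (MAIN, PC=2), enter IRQ0 at PC=0 (depth now 1) [depth=1]
Event 4 (EXEC): [IRQ0] PC=0: INC 3 -> ACC=6 [depth=1]
Event 5 (EXEC): [IRQ0] PC=1: INC 4 -> ACC=10 [depth=1]
Event 6 (EXEC): [IRQ0] PC=2: IRET -> resume MAIN at PC=2 (depth now 0) [depth=0]
Event 7 (EXEC): [MAIN] PC=2: INC 2 -> ACC=12 [depth=0]
Max depth observed: 1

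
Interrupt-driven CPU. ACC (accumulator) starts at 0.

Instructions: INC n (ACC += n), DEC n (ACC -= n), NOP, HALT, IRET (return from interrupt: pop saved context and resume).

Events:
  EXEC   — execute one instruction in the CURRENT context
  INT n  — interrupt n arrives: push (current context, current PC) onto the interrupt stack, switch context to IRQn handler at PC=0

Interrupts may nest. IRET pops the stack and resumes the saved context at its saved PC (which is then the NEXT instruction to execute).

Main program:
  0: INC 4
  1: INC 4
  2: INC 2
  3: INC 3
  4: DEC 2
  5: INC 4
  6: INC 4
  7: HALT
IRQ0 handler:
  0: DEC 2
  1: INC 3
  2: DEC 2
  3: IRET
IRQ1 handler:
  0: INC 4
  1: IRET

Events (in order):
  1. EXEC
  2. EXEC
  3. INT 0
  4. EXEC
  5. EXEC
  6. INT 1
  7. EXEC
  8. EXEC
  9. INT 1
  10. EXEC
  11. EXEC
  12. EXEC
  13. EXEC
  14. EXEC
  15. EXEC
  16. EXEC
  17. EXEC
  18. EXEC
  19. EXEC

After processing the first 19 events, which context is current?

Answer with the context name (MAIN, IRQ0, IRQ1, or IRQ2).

Answer: MAIN

Derivation:
Event 1 (EXEC): [MAIN] PC=0: INC 4 -> ACC=4
Event 2 (EXEC): [MAIN] PC=1: INC 4 -> ACC=8
Event 3 (INT 0): INT 0 arrives: push (MAIN, PC=2), enter IRQ0 at PC=0 (depth now 1)
Event 4 (EXEC): [IRQ0] PC=0: DEC 2 -> ACC=6
Event 5 (EXEC): [IRQ0] PC=1: INC 3 -> ACC=9
Event 6 (INT 1): INT 1 arrives: push (IRQ0, PC=2), enter IRQ1 at PC=0 (depth now 2)
Event 7 (EXEC): [IRQ1] PC=0: INC 4 -> ACC=13
Event 8 (EXEC): [IRQ1] PC=1: IRET -> resume IRQ0 at PC=2 (depth now 1)
Event 9 (INT 1): INT 1 arrives: push (IRQ0, PC=2), enter IRQ1 at PC=0 (depth now 2)
Event 10 (EXEC): [IRQ1] PC=0: INC 4 -> ACC=17
Event 11 (EXEC): [IRQ1] PC=1: IRET -> resume IRQ0 at PC=2 (depth now 1)
Event 12 (EXEC): [IRQ0] PC=2: DEC 2 -> ACC=15
Event 13 (EXEC): [IRQ0] PC=3: IRET -> resume MAIN at PC=2 (depth now 0)
Event 14 (EXEC): [MAIN] PC=2: INC 2 -> ACC=17
Event 15 (EXEC): [MAIN] PC=3: INC 3 -> ACC=20
Event 16 (EXEC): [MAIN] PC=4: DEC 2 -> ACC=18
Event 17 (EXEC): [MAIN] PC=5: INC 4 -> ACC=22
Event 18 (EXEC): [MAIN] PC=6: INC 4 -> ACC=26
Event 19 (EXEC): [MAIN] PC=7: HALT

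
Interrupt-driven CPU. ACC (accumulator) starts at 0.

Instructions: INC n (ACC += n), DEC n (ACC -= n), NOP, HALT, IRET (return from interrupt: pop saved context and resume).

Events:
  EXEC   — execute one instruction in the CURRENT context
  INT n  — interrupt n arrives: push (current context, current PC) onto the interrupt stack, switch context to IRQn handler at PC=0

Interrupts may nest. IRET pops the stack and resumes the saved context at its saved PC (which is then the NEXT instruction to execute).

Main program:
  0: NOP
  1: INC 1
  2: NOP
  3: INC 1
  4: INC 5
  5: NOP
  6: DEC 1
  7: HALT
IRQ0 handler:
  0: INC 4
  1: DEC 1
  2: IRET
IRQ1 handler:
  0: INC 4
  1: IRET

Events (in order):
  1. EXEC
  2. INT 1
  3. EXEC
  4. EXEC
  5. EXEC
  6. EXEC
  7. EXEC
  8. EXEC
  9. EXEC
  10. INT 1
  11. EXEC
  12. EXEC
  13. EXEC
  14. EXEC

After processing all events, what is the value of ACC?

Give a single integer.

Answer: 14

Derivation:
Event 1 (EXEC): [MAIN] PC=0: NOP
Event 2 (INT 1): INT 1 arrives: push (MAIN, PC=1), enter IRQ1 at PC=0 (depth now 1)
Event 3 (EXEC): [IRQ1] PC=0: INC 4 -> ACC=4
Event 4 (EXEC): [IRQ1] PC=1: IRET -> resume MAIN at PC=1 (depth now 0)
Event 5 (EXEC): [MAIN] PC=1: INC 1 -> ACC=5
Event 6 (EXEC): [MAIN] PC=2: NOP
Event 7 (EXEC): [MAIN] PC=3: INC 1 -> ACC=6
Event 8 (EXEC): [MAIN] PC=4: INC 5 -> ACC=11
Event 9 (EXEC): [MAIN] PC=5: NOP
Event 10 (INT 1): INT 1 arrives: push (MAIN, PC=6), enter IRQ1 at PC=0 (depth now 1)
Event 11 (EXEC): [IRQ1] PC=0: INC 4 -> ACC=15
Event 12 (EXEC): [IRQ1] PC=1: IRET -> resume MAIN at PC=6 (depth now 0)
Event 13 (EXEC): [MAIN] PC=6: DEC 1 -> ACC=14
Event 14 (EXEC): [MAIN] PC=7: HALT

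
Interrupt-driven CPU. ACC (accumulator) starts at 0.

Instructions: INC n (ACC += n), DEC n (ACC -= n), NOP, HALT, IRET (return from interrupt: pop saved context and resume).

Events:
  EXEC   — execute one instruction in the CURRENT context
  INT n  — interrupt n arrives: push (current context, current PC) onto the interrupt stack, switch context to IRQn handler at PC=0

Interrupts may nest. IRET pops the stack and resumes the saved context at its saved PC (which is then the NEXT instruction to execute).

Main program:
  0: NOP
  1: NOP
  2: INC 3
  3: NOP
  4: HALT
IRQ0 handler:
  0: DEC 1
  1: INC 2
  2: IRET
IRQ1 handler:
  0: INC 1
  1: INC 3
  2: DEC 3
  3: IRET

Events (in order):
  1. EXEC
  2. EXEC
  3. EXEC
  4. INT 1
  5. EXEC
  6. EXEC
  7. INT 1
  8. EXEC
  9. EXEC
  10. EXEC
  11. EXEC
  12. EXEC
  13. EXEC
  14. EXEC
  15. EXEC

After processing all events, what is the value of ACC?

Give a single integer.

Event 1 (EXEC): [MAIN] PC=0: NOP
Event 2 (EXEC): [MAIN] PC=1: NOP
Event 3 (EXEC): [MAIN] PC=2: INC 3 -> ACC=3
Event 4 (INT 1): INT 1 arrives: push (MAIN, PC=3), enter IRQ1 at PC=0 (depth now 1)
Event 5 (EXEC): [IRQ1] PC=0: INC 1 -> ACC=4
Event 6 (EXEC): [IRQ1] PC=1: INC 3 -> ACC=7
Event 7 (INT 1): INT 1 arrives: push (IRQ1, PC=2), enter IRQ1 at PC=0 (depth now 2)
Event 8 (EXEC): [IRQ1] PC=0: INC 1 -> ACC=8
Event 9 (EXEC): [IRQ1] PC=1: INC 3 -> ACC=11
Event 10 (EXEC): [IRQ1] PC=2: DEC 3 -> ACC=8
Event 11 (EXEC): [IRQ1] PC=3: IRET -> resume IRQ1 at PC=2 (depth now 1)
Event 12 (EXEC): [IRQ1] PC=2: DEC 3 -> ACC=5
Event 13 (EXEC): [IRQ1] PC=3: IRET -> resume MAIN at PC=3 (depth now 0)
Event 14 (EXEC): [MAIN] PC=3: NOP
Event 15 (EXEC): [MAIN] PC=4: HALT

Answer: 5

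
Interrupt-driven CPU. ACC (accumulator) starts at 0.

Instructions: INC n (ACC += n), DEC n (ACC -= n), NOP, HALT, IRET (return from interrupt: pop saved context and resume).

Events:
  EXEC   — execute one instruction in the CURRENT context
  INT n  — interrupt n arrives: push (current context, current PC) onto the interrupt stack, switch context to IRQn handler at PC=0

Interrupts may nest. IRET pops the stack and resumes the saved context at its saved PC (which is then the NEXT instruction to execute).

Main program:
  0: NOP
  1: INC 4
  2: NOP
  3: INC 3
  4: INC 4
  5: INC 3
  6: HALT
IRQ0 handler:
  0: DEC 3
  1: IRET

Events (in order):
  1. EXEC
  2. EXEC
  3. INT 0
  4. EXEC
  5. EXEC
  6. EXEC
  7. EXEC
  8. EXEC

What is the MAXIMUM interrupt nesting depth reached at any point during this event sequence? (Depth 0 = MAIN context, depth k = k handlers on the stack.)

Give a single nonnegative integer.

Event 1 (EXEC): [MAIN] PC=0: NOP [depth=0]
Event 2 (EXEC): [MAIN] PC=1: INC 4 -> ACC=4 [depth=0]
Event 3 (INT 0): INT 0 arrives: push (MAIN, PC=2), enter IRQ0 at PC=0 (depth now 1) [depth=1]
Event 4 (EXEC): [IRQ0] PC=0: DEC 3 -> ACC=1 [depth=1]
Event 5 (EXEC): [IRQ0] PC=1: IRET -> resume MAIN at PC=2 (depth now 0) [depth=0]
Event 6 (EXEC): [MAIN] PC=2: NOP [depth=0]
Event 7 (EXEC): [MAIN] PC=3: INC 3 -> ACC=4 [depth=0]
Event 8 (EXEC): [MAIN] PC=4: INC 4 -> ACC=8 [depth=0]
Max depth observed: 1

Answer: 1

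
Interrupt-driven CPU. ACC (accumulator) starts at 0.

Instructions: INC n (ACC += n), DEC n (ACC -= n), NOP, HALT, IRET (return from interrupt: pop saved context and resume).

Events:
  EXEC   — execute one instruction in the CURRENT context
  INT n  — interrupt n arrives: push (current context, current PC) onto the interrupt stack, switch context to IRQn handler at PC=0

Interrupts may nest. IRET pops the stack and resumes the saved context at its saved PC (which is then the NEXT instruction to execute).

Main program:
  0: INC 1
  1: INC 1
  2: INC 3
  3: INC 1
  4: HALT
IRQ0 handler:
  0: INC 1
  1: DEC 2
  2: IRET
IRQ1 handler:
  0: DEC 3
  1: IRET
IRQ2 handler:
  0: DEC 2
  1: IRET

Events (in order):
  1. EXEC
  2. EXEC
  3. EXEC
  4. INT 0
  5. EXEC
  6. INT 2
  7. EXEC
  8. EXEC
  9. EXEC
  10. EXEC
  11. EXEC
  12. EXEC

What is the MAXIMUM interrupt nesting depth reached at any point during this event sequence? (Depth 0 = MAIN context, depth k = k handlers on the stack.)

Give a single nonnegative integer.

Event 1 (EXEC): [MAIN] PC=0: INC 1 -> ACC=1 [depth=0]
Event 2 (EXEC): [MAIN] PC=1: INC 1 -> ACC=2 [depth=0]
Event 3 (EXEC): [MAIN] PC=2: INC 3 -> ACC=5 [depth=0]
Event 4 (INT 0): INT 0 arrives: push (MAIN, PC=3), enter IRQ0 at PC=0 (depth now 1) [depth=1]
Event 5 (EXEC): [IRQ0] PC=0: INC 1 -> ACC=6 [depth=1]
Event 6 (INT 2): INT 2 arrives: push (IRQ0, PC=1), enter IRQ2 at PC=0 (depth now 2) [depth=2]
Event 7 (EXEC): [IRQ2] PC=0: DEC 2 -> ACC=4 [depth=2]
Event 8 (EXEC): [IRQ2] PC=1: IRET -> resume IRQ0 at PC=1 (depth now 1) [depth=1]
Event 9 (EXEC): [IRQ0] PC=1: DEC 2 -> ACC=2 [depth=1]
Event 10 (EXEC): [IRQ0] PC=2: IRET -> resume MAIN at PC=3 (depth now 0) [depth=0]
Event 11 (EXEC): [MAIN] PC=3: INC 1 -> ACC=3 [depth=0]
Event 12 (EXEC): [MAIN] PC=4: HALT [depth=0]
Max depth observed: 2

Answer: 2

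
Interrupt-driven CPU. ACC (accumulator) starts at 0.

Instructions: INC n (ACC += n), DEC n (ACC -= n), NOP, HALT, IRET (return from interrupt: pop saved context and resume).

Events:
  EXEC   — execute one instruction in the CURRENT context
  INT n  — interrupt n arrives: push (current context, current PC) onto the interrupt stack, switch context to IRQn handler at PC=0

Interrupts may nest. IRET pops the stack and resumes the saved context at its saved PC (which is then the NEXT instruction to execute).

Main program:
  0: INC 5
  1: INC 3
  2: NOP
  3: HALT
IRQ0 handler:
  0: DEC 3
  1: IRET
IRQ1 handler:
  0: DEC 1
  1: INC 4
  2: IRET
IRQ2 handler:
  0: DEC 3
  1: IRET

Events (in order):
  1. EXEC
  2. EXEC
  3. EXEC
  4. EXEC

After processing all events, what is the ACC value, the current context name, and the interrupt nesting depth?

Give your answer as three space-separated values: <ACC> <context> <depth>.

Answer: 8 MAIN 0

Derivation:
Event 1 (EXEC): [MAIN] PC=0: INC 5 -> ACC=5
Event 2 (EXEC): [MAIN] PC=1: INC 3 -> ACC=8
Event 3 (EXEC): [MAIN] PC=2: NOP
Event 4 (EXEC): [MAIN] PC=3: HALT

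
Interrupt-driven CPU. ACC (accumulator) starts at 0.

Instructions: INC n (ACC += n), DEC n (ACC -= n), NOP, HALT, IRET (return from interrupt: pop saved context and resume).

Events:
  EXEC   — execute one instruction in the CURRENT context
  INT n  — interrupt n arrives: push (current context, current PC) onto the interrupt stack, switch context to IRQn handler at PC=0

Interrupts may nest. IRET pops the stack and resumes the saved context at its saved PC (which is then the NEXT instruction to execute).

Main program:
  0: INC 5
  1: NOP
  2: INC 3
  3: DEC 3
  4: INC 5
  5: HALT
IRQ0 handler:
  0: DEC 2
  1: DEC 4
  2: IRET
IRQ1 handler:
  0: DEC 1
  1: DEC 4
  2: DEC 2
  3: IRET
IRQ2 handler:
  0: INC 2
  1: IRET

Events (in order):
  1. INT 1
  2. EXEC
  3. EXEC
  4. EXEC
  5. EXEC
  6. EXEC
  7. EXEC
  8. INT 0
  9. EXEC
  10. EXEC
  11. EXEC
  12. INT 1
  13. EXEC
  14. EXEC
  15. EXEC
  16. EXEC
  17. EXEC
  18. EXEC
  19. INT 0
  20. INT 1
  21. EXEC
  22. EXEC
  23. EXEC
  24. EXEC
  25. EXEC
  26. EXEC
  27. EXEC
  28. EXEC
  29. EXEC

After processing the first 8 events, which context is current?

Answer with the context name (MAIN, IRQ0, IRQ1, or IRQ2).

Event 1 (INT 1): INT 1 arrives: push (MAIN, PC=0), enter IRQ1 at PC=0 (depth now 1)
Event 2 (EXEC): [IRQ1] PC=0: DEC 1 -> ACC=-1
Event 3 (EXEC): [IRQ1] PC=1: DEC 4 -> ACC=-5
Event 4 (EXEC): [IRQ1] PC=2: DEC 2 -> ACC=-7
Event 5 (EXEC): [IRQ1] PC=3: IRET -> resume MAIN at PC=0 (depth now 0)
Event 6 (EXEC): [MAIN] PC=0: INC 5 -> ACC=-2
Event 7 (EXEC): [MAIN] PC=1: NOP
Event 8 (INT 0): INT 0 arrives: push (MAIN, PC=2), enter IRQ0 at PC=0 (depth now 1)

Answer: IRQ0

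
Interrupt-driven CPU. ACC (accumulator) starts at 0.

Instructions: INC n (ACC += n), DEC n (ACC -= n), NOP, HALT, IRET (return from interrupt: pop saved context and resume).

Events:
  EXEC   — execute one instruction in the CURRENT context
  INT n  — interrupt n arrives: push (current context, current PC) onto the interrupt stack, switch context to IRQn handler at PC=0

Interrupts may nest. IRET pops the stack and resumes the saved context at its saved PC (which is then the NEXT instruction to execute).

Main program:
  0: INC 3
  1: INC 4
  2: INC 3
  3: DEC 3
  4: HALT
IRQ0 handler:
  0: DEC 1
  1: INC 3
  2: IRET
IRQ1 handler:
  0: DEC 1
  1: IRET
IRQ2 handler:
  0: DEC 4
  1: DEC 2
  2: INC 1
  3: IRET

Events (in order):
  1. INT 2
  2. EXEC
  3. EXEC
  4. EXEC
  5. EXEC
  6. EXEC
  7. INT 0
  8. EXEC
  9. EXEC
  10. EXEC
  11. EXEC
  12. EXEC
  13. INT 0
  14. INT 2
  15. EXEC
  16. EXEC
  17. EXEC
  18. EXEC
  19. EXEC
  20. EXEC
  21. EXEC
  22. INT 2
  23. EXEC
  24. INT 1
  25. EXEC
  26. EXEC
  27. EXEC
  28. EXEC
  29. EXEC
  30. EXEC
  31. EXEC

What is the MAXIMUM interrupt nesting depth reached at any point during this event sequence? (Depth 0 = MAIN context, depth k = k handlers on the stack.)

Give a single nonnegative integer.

Answer: 2

Derivation:
Event 1 (INT 2): INT 2 arrives: push (MAIN, PC=0), enter IRQ2 at PC=0 (depth now 1) [depth=1]
Event 2 (EXEC): [IRQ2] PC=0: DEC 4 -> ACC=-4 [depth=1]
Event 3 (EXEC): [IRQ2] PC=1: DEC 2 -> ACC=-6 [depth=1]
Event 4 (EXEC): [IRQ2] PC=2: INC 1 -> ACC=-5 [depth=1]
Event 5 (EXEC): [IRQ2] PC=3: IRET -> resume MAIN at PC=0 (depth now 0) [depth=0]
Event 6 (EXEC): [MAIN] PC=0: INC 3 -> ACC=-2 [depth=0]
Event 7 (INT 0): INT 0 arrives: push (MAIN, PC=1), enter IRQ0 at PC=0 (depth now 1) [depth=1]
Event 8 (EXEC): [IRQ0] PC=0: DEC 1 -> ACC=-3 [depth=1]
Event 9 (EXEC): [IRQ0] PC=1: INC 3 -> ACC=0 [depth=1]
Event 10 (EXEC): [IRQ0] PC=2: IRET -> resume MAIN at PC=1 (depth now 0) [depth=0]
Event 11 (EXEC): [MAIN] PC=1: INC 4 -> ACC=4 [depth=0]
Event 12 (EXEC): [MAIN] PC=2: INC 3 -> ACC=7 [depth=0]
Event 13 (INT 0): INT 0 arrives: push (MAIN, PC=3), enter IRQ0 at PC=0 (depth now 1) [depth=1]
Event 14 (INT 2): INT 2 arrives: push (IRQ0, PC=0), enter IRQ2 at PC=0 (depth now 2) [depth=2]
Event 15 (EXEC): [IRQ2] PC=0: DEC 4 -> ACC=3 [depth=2]
Event 16 (EXEC): [IRQ2] PC=1: DEC 2 -> ACC=1 [depth=2]
Event 17 (EXEC): [IRQ2] PC=2: INC 1 -> ACC=2 [depth=2]
Event 18 (EXEC): [IRQ2] PC=3: IRET -> resume IRQ0 at PC=0 (depth now 1) [depth=1]
Event 19 (EXEC): [IRQ0] PC=0: DEC 1 -> ACC=1 [depth=1]
Event 20 (EXEC): [IRQ0] PC=1: INC 3 -> ACC=4 [depth=1]
Event 21 (EXEC): [IRQ0] PC=2: IRET -> resume MAIN at PC=3 (depth now 0) [depth=0]
Event 22 (INT 2): INT 2 arrives: push (MAIN, PC=3), enter IRQ2 at PC=0 (depth now 1) [depth=1]
Event 23 (EXEC): [IRQ2] PC=0: DEC 4 -> ACC=0 [depth=1]
Event 24 (INT 1): INT 1 arrives: push (IRQ2, PC=1), enter IRQ1 at PC=0 (depth now 2) [depth=2]
Event 25 (EXEC): [IRQ1] PC=0: DEC 1 -> ACC=-1 [depth=2]
Event 26 (EXEC): [IRQ1] PC=1: IRET -> resume IRQ2 at PC=1 (depth now 1) [depth=1]
Event 27 (EXEC): [IRQ2] PC=1: DEC 2 -> ACC=-3 [depth=1]
Event 28 (EXEC): [IRQ2] PC=2: INC 1 -> ACC=-2 [depth=1]
Event 29 (EXEC): [IRQ2] PC=3: IRET -> resume MAIN at PC=3 (depth now 0) [depth=0]
Event 30 (EXEC): [MAIN] PC=3: DEC 3 -> ACC=-5 [depth=0]
Event 31 (EXEC): [MAIN] PC=4: HALT [depth=0]
Max depth observed: 2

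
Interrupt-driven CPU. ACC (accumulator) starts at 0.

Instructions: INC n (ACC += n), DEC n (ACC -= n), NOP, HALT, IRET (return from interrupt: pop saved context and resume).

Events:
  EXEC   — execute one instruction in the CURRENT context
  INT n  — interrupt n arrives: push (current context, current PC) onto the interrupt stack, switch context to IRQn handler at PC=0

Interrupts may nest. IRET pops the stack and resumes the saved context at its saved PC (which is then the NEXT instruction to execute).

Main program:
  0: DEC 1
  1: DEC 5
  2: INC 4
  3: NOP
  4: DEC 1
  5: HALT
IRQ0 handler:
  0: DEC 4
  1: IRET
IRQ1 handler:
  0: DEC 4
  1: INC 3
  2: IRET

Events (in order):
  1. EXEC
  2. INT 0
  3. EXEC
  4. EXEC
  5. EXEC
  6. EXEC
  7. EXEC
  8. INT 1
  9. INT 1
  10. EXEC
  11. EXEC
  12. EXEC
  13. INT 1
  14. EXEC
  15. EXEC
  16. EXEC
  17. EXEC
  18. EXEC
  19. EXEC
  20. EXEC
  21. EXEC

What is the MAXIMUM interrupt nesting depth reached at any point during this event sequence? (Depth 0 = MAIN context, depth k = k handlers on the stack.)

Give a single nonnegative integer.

Answer: 2

Derivation:
Event 1 (EXEC): [MAIN] PC=0: DEC 1 -> ACC=-1 [depth=0]
Event 2 (INT 0): INT 0 arrives: push (MAIN, PC=1), enter IRQ0 at PC=0 (depth now 1) [depth=1]
Event 3 (EXEC): [IRQ0] PC=0: DEC 4 -> ACC=-5 [depth=1]
Event 4 (EXEC): [IRQ0] PC=1: IRET -> resume MAIN at PC=1 (depth now 0) [depth=0]
Event 5 (EXEC): [MAIN] PC=1: DEC 5 -> ACC=-10 [depth=0]
Event 6 (EXEC): [MAIN] PC=2: INC 4 -> ACC=-6 [depth=0]
Event 7 (EXEC): [MAIN] PC=3: NOP [depth=0]
Event 8 (INT 1): INT 1 arrives: push (MAIN, PC=4), enter IRQ1 at PC=0 (depth now 1) [depth=1]
Event 9 (INT 1): INT 1 arrives: push (IRQ1, PC=0), enter IRQ1 at PC=0 (depth now 2) [depth=2]
Event 10 (EXEC): [IRQ1] PC=0: DEC 4 -> ACC=-10 [depth=2]
Event 11 (EXEC): [IRQ1] PC=1: INC 3 -> ACC=-7 [depth=2]
Event 12 (EXEC): [IRQ1] PC=2: IRET -> resume IRQ1 at PC=0 (depth now 1) [depth=1]
Event 13 (INT 1): INT 1 arrives: push (IRQ1, PC=0), enter IRQ1 at PC=0 (depth now 2) [depth=2]
Event 14 (EXEC): [IRQ1] PC=0: DEC 4 -> ACC=-11 [depth=2]
Event 15 (EXEC): [IRQ1] PC=1: INC 3 -> ACC=-8 [depth=2]
Event 16 (EXEC): [IRQ1] PC=2: IRET -> resume IRQ1 at PC=0 (depth now 1) [depth=1]
Event 17 (EXEC): [IRQ1] PC=0: DEC 4 -> ACC=-12 [depth=1]
Event 18 (EXEC): [IRQ1] PC=1: INC 3 -> ACC=-9 [depth=1]
Event 19 (EXEC): [IRQ1] PC=2: IRET -> resume MAIN at PC=4 (depth now 0) [depth=0]
Event 20 (EXEC): [MAIN] PC=4: DEC 1 -> ACC=-10 [depth=0]
Event 21 (EXEC): [MAIN] PC=5: HALT [depth=0]
Max depth observed: 2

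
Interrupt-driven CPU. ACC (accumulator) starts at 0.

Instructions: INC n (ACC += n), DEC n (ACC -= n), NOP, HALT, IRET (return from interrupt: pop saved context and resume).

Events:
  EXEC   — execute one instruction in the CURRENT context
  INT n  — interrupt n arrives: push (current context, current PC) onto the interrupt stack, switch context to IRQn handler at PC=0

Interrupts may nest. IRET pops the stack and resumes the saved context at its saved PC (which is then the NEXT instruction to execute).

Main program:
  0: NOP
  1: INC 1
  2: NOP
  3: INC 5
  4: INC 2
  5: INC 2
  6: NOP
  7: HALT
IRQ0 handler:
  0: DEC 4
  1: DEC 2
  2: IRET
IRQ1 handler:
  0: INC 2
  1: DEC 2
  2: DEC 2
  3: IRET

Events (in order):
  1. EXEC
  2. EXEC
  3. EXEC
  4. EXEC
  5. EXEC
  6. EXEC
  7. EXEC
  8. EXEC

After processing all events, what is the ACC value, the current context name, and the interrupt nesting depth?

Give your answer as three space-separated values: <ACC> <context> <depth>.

Event 1 (EXEC): [MAIN] PC=0: NOP
Event 2 (EXEC): [MAIN] PC=1: INC 1 -> ACC=1
Event 3 (EXEC): [MAIN] PC=2: NOP
Event 4 (EXEC): [MAIN] PC=3: INC 5 -> ACC=6
Event 5 (EXEC): [MAIN] PC=4: INC 2 -> ACC=8
Event 6 (EXEC): [MAIN] PC=5: INC 2 -> ACC=10
Event 7 (EXEC): [MAIN] PC=6: NOP
Event 8 (EXEC): [MAIN] PC=7: HALT

Answer: 10 MAIN 0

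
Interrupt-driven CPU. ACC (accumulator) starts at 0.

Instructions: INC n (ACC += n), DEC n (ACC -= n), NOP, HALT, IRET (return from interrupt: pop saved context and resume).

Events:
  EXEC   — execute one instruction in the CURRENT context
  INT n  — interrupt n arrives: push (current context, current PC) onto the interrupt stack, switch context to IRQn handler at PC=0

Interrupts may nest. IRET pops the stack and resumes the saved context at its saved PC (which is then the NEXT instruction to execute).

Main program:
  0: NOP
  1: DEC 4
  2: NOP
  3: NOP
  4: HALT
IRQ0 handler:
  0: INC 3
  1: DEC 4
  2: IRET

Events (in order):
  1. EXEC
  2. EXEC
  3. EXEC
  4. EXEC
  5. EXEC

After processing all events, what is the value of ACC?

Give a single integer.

Event 1 (EXEC): [MAIN] PC=0: NOP
Event 2 (EXEC): [MAIN] PC=1: DEC 4 -> ACC=-4
Event 3 (EXEC): [MAIN] PC=2: NOP
Event 4 (EXEC): [MAIN] PC=3: NOP
Event 5 (EXEC): [MAIN] PC=4: HALT

Answer: -4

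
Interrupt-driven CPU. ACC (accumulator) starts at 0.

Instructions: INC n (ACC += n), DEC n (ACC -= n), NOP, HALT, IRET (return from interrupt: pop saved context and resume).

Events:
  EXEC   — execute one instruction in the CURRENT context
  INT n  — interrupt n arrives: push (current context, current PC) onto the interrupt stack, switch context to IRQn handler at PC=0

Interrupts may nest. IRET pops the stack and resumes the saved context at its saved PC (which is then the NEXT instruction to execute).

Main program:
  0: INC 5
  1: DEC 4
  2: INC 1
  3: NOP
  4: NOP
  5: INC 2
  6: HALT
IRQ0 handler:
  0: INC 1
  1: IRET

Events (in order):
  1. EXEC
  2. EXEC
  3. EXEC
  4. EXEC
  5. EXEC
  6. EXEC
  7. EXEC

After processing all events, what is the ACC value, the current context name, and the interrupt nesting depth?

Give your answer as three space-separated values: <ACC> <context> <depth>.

Answer: 4 MAIN 0

Derivation:
Event 1 (EXEC): [MAIN] PC=0: INC 5 -> ACC=5
Event 2 (EXEC): [MAIN] PC=1: DEC 4 -> ACC=1
Event 3 (EXEC): [MAIN] PC=2: INC 1 -> ACC=2
Event 4 (EXEC): [MAIN] PC=3: NOP
Event 5 (EXEC): [MAIN] PC=4: NOP
Event 6 (EXEC): [MAIN] PC=5: INC 2 -> ACC=4
Event 7 (EXEC): [MAIN] PC=6: HALT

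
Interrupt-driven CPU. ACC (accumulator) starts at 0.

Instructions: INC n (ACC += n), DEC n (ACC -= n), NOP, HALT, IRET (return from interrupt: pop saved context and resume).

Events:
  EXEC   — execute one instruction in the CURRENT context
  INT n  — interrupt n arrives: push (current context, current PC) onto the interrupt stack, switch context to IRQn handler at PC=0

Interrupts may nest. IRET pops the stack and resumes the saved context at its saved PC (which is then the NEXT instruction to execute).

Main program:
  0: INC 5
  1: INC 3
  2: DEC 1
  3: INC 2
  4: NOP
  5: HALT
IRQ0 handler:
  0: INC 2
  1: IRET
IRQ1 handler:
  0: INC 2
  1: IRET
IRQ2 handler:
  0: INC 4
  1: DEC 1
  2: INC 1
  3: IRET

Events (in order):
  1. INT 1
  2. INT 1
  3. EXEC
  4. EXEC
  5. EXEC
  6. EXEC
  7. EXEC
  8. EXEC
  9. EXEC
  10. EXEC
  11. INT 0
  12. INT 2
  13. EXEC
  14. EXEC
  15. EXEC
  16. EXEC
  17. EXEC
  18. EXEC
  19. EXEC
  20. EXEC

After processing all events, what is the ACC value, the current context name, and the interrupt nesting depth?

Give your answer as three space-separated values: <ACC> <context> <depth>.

Answer: 19 MAIN 0

Derivation:
Event 1 (INT 1): INT 1 arrives: push (MAIN, PC=0), enter IRQ1 at PC=0 (depth now 1)
Event 2 (INT 1): INT 1 arrives: push (IRQ1, PC=0), enter IRQ1 at PC=0 (depth now 2)
Event 3 (EXEC): [IRQ1] PC=0: INC 2 -> ACC=2
Event 4 (EXEC): [IRQ1] PC=1: IRET -> resume IRQ1 at PC=0 (depth now 1)
Event 5 (EXEC): [IRQ1] PC=0: INC 2 -> ACC=4
Event 6 (EXEC): [IRQ1] PC=1: IRET -> resume MAIN at PC=0 (depth now 0)
Event 7 (EXEC): [MAIN] PC=0: INC 5 -> ACC=9
Event 8 (EXEC): [MAIN] PC=1: INC 3 -> ACC=12
Event 9 (EXEC): [MAIN] PC=2: DEC 1 -> ACC=11
Event 10 (EXEC): [MAIN] PC=3: INC 2 -> ACC=13
Event 11 (INT 0): INT 0 arrives: push (MAIN, PC=4), enter IRQ0 at PC=0 (depth now 1)
Event 12 (INT 2): INT 2 arrives: push (IRQ0, PC=0), enter IRQ2 at PC=0 (depth now 2)
Event 13 (EXEC): [IRQ2] PC=0: INC 4 -> ACC=17
Event 14 (EXEC): [IRQ2] PC=1: DEC 1 -> ACC=16
Event 15 (EXEC): [IRQ2] PC=2: INC 1 -> ACC=17
Event 16 (EXEC): [IRQ2] PC=3: IRET -> resume IRQ0 at PC=0 (depth now 1)
Event 17 (EXEC): [IRQ0] PC=0: INC 2 -> ACC=19
Event 18 (EXEC): [IRQ0] PC=1: IRET -> resume MAIN at PC=4 (depth now 0)
Event 19 (EXEC): [MAIN] PC=4: NOP
Event 20 (EXEC): [MAIN] PC=5: HALT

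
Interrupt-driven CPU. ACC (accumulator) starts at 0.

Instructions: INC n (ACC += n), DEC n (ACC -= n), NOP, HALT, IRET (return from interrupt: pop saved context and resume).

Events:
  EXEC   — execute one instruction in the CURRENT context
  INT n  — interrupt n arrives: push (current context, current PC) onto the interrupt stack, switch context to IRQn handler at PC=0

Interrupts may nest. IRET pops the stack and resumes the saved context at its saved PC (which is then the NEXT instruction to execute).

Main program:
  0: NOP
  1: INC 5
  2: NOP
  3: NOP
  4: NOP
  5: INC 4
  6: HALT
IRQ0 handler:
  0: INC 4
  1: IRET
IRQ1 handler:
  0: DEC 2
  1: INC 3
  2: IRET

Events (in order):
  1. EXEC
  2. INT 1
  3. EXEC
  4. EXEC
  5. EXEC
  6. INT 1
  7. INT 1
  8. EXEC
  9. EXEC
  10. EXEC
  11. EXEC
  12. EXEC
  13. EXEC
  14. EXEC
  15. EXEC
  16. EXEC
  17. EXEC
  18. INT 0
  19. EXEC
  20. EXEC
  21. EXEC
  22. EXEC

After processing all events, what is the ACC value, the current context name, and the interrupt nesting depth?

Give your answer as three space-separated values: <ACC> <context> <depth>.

Answer: 16 MAIN 0

Derivation:
Event 1 (EXEC): [MAIN] PC=0: NOP
Event 2 (INT 1): INT 1 arrives: push (MAIN, PC=1), enter IRQ1 at PC=0 (depth now 1)
Event 3 (EXEC): [IRQ1] PC=0: DEC 2 -> ACC=-2
Event 4 (EXEC): [IRQ1] PC=1: INC 3 -> ACC=1
Event 5 (EXEC): [IRQ1] PC=2: IRET -> resume MAIN at PC=1 (depth now 0)
Event 6 (INT 1): INT 1 arrives: push (MAIN, PC=1), enter IRQ1 at PC=0 (depth now 1)
Event 7 (INT 1): INT 1 arrives: push (IRQ1, PC=0), enter IRQ1 at PC=0 (depth now 2)
Event 8 (EXEC): [IRQ1] PC=0: DEC 2 -> ACC=-1
Event 9 (EXEC): [IRQ1] PC=1: INC 3 -> ACC=2
Event 10 (EXEC): [IRQ1] PC=2: IRET -> resume IRQ1 at PC=0 (depth now 1)
Event 11 (EXEC): [IRQ1] PC=0: DEC 2 -> ACC=0
Event 12 (EXEC): [IRQ1] PC=1: INC 3 -> ACC=3
Event 13 (EXEC): [IRQ1] PC=2: IRET -> resume MAIN at PC=1 (depth now 0)
Event 14 (EXEC): [MAIN] PC=1: INC 5 -> ACC=8
Event 15 (EXEC): [MAIN] PC=2: NOP
Event 16 (EXEC): [MAIN] PC=3: NOP
Event 17 (EXEC): [MAIN] PC=4: NOP
Event 18 (INT 0): INT 0 arrives: push (MAIN, PC=5), enter IRQ0 at PC=0 (depth now 1)
Event 19 (EXEC): [IRQ0] PC=0: INC 4 -> ACC=12
Event 20 (EXEC): [IRQ0] PC=1: IRET -> resume MAIN at PC=5 (depth now 0)
Event 21 (EXEC): [MAIN] PC=5: INC 4 -> ACC=16
Event 22 (EXEC): [MAIN] PC=6: HALT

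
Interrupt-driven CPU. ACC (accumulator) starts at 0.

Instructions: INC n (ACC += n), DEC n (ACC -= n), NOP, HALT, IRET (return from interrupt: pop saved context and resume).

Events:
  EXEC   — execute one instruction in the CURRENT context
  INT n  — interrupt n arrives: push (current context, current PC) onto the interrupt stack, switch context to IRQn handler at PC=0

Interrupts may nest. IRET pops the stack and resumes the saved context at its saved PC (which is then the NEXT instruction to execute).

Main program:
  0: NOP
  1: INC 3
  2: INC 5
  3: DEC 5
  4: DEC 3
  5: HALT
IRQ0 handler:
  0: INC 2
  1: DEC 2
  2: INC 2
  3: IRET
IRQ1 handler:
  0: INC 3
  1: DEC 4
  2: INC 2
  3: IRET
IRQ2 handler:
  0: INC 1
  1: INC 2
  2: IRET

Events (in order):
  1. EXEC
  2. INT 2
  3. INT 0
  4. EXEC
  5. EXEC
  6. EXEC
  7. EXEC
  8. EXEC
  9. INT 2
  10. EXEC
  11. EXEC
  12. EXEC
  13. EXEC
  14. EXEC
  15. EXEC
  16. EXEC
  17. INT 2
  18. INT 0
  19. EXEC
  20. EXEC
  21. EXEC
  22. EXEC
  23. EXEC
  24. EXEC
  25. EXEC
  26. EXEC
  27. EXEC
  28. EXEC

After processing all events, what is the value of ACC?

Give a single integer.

Event 1 (EXEC): [MAIN] PC=0: NOP
Event 2 (INT 2): INT 2 arrives: push (MAIN, PC=1), enter IRQ2 at PC=0 (depth now 1)
Event 3 (INT 0): INT 0 arrives: push (IRQ2, PC=0), enter IRQ0 at PC=0 (depth now 2)
Event 4 (EXEC): [IRQ0] PC=0: INC 2 -> ACC=2
Event 5 (EXEC): [IRQ0] PC=1: DEC 2 -> ACC=0
Event 6 (EXEC): [IRQ0] PC=2: INC 2 -> ACC=2
Event 7 (EXEC): [IRQ0] PC=3: IRET -> resume IRQ2 at PC=0 (depth now 1)
Event 8 (EXEC): [IRQ2] PC=0: INC 1 -> ACC=3
Event 9 (INT 2): INT 2 arrives: push (IRQ2, PC=1), enter IRQ2 at PC=0 (depth now 2)
Event 10 (EXEC): [IRQ2] PC=0: INC 1 -> ACC=4
Event 11 (EXEC): [IRQ2] PC=1: INC 2 -> ACC=6
Event 12 (EXEC): [IRQ2] PC=2: IRET -> resume IRQ2 at PC=1 (depth now 1)
Event 13 (EXEC): [IRQ2] PC=1: INC 2 -> ACC=8
Event 14 (EXEC): [IRQ2] PC=2: IRET -> resume MAIN at PC=1 (depth now 0)
Event 15 (EXEC): [MAIN] PC=1: INC 3 -> ACC=11
Event 16 (EXEC): [MAIN] PC=2: INC 5 -> ACC=16
Event 17 (INT 2): INT 2 arrives: push (MAIN, PC=3), enter IRQ2 at PC=0 (depth now 1)
Event 18 (INT 0): INT 0 arrives: push (IRQ2, PC=0), enter IRQ0 at PC=0 (depth now 2)
Event 19 (EXEC): [IRQ0] PC=0: INC 2 -> ACC=18
Event 20 (EXEC): [IRQ0] PC=1: DEC 2 -> ACC=16
Event 21 (EXEC): [IRQ0] PC=2: INC 2 -> ACC=18
Event 22 (EXEC): [IRQ0] PC=3: IRET -> resume IRQ2 at PC=0 (depth now 1)
Event 23 (EXEC): [IRQ2] PC=0: INC 1 -> ACC=19
Event 24 (EXEC): [IRQ2] PC=1: INC 2 -> ACC=21
Event 25 (EXEC): [IRQ2] PC=2: IRET -> resume MAIN at PC=3 (depth now 0)
Event 26 (EXEC): [MAIN] PC=3: DEC 5 -> ACC=16
Event 27 (EXEC): [MAIN] PC=4: DEC 3 -> ACC=13
Event 28 (EXEC): [MAIN] PC=5: HALT

Answer: 13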